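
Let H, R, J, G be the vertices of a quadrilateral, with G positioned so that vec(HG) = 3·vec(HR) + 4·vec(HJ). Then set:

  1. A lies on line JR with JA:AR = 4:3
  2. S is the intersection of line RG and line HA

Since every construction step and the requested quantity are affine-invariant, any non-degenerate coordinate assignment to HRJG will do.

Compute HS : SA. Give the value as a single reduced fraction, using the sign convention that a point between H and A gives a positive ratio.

HS:SA = -14/9

Assign H = (0, 0), R = (1, 0), J = (0, 1), G = (3, 4) — the answer is frame-independent, so this choice is without loss of generality.
1. A lies on line JR with JA:AR = 4:3 ⇒ A = (4/7, 3/7)
2. S is the intersection of line RG and line HA ⇒ S = (8/5, 6/5)
S = H + t·(A−H) with t = 14/5, so HS:SA = t:(1−t) = 14/5:-9/5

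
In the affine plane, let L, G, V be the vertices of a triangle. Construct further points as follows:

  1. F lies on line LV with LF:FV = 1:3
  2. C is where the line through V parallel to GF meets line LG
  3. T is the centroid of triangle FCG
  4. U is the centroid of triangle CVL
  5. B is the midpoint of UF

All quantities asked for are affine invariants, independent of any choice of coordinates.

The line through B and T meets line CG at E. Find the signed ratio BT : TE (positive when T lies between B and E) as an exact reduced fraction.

BT:TE = 5/2

Work in coordinates with L = (0, 0), G = (1, 0), V = (0, 1).
1. F lies on line LV with LF:FV = 1:3 ⇒ F = (0, 1/4)
2. C is where the line through V parallel to GF meets line LG ⇒ C = (4, 0)
3. T is the centroid of triangle FCG ⇒ T = (5/3, 1/12)
4. U is the centroid of triangle CVL ⇒ U = (4/3, 1/3)
5. B is the midpoint of UF ⇒ B = (2/3, 7/24)
line BT meets CG at E = (31/15, 0)
T = B + t·(E−B) with t = 5/7, so BT:TE = 5/7:2/7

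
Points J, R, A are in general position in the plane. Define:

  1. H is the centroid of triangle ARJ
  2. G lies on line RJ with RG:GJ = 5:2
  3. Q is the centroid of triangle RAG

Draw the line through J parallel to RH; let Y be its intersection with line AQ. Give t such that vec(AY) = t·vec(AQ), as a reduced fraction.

t = 42/19

Choose coordinates J = (0, 0), R = (1, 0), A = (0, 1).
1. H is the centroid of triangle ARJ ⇒ H = (1/3, 1/3)
2. G lies on line RJ with RG:GJ = 5:2 ⇒ G = (2/7, 0)
3. Q is the centroid of triangle RAG ⇒ Q = (3/7, 1/3)
through J parallel to RH: direction (-2/3, 1/3); meets AQ at Y = (18/19, -9/19)
Y = A + t·(Q−A) with t = 42/19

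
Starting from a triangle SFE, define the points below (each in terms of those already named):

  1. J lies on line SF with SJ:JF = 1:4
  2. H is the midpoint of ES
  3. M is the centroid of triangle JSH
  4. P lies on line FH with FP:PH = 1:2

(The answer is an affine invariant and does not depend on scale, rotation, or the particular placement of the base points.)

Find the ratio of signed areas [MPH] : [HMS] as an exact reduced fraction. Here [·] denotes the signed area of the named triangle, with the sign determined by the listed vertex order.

[MPH]:[HMS] = -6

Work in coordinates with S = (0, 0), F = (1, 0), E = (0, 1).
1. J lies on line SF with SJ:JF = 1:4 ⇒ J = (1/5, 0)
2. H is the midpoint of ES ⇒ H = (0, 1/2)
3. M is the centroid of triangle JSH ⇒ M = (1/15, 1/6)
4. P lies on line FH with FP:PH = 1:2 ⇒ P = (2/3, 1/6)
2·[MPH] = 1/5, 2·[HMS] = -1/30
[MPH]:[HMS] = 1/5:-1/30 = -6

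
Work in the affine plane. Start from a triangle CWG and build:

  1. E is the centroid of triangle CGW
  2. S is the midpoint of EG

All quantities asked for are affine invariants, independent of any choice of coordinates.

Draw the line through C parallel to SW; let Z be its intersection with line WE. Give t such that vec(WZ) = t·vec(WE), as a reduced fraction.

t = 4

Assign C = (0, 0), W = (1, 0), G = (0, 1) — the answer is frame-independent, so this choice is without loss of generality.
1. E is the centroid of triangle CGW ⇒ E = (1/3, 1/3)
2. S is the midpoint of EG ⇒ S = (1/6, 2/3)
through C parallel to SW: direction (5/6, -2/3); meets WE at Z = (-5/3, 4/3)
Z = W + t·(E−W) with t = 4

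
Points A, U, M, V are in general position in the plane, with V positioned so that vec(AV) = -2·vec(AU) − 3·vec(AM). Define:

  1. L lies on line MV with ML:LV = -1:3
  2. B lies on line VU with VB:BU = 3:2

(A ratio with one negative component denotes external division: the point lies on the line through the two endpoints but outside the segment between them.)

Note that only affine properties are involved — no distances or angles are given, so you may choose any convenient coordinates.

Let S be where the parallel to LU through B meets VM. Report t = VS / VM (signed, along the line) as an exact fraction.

Work in coordinates with A = (0, 0), U = (1, 0), M = (0, 1), V = (-2, -3).
1. L lies on line MV with ML:LV = -1:3 ⇒ L = (1, 3)
2. B lies on line VU with VB:BU = 3:2 ⇒ B = (-1/5, -6/5)
through B parallel to LU: direction (0, -3); meets VM at S = (-1/5, 3/5)
S = V + t·(M−V) with t = 9/10

t = 9/10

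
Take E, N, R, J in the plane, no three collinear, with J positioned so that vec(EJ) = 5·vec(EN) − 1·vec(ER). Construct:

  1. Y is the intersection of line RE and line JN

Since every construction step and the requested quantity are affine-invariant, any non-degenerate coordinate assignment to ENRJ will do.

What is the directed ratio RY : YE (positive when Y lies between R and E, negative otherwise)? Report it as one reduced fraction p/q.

RY:YE = 3

Choose coordinates E = (0, 0), N = (1, 0), R = (0, 1), J = (5, -1).
1. Y is the intersection of line RE and line JN ⇒ Y = (0, 1/4)
Y = R + t·(E−R) with t = 3/4, so RY:YE = t:(1−t) = 3/4:1/4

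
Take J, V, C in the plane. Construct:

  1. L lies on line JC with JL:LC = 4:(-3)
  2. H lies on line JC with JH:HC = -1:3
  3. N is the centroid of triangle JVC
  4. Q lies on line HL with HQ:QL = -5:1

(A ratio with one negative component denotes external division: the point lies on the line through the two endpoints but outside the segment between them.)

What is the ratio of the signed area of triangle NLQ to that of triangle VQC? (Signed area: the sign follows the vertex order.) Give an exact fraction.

[NLQ]:[VQC] = -1/11

Work in coordinates with J = (0, 0), V = (1, 0), C = (0, 1).
1. L lies on line JC with JL:LC = 4:(-3) ⇒ L = (0, 4)
2. H lies on line JC with JH:HC = -1:3 ⇒ H = (0, -1/2)
3. N is the centroid of triangle JVC ⇒ N = (1/3, 1/3)
4. Q lies on line HL with HQ:QL = -5:1 ⇒ Q = (0, 41/8)
2·[NLQ] = -3/8, 2·[VQC] = 33/8
[NLQ]:[VQC] = -3/8:33/8 = -1/11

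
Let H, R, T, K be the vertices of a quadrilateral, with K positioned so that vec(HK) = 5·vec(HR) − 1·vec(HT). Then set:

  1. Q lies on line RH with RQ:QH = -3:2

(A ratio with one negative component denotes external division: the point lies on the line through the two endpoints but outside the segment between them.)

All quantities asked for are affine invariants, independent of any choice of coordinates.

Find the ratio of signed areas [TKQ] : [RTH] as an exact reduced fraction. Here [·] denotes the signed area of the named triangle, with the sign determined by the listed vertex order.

Set H = (0, 0), R = (1, 0), T = (0, 1), K = (5, -1); any affine frame gives the same invariant.
1. Q lies on line RH with RQ:QH = -3:2 ⇒ Q = (-2, 0)
2·[TKQ] = -9, 2·[RTH] = 1
[TKQ]:[RTH] = -9:1 = -9

[TKQ]:[RTH] = -9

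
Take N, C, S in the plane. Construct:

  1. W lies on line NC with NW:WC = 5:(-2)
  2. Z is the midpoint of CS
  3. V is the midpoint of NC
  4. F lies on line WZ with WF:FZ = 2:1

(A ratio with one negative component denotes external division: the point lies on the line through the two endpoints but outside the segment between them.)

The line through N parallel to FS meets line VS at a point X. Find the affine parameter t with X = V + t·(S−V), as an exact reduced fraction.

Choose coordinates N = (0, 0), C = (1, 0), S = (0, 1).
1. W lies on line NC with NW:WC = 5:(-2) ⇒ W = (5/3, 0)
2. Z is the midpoint of CS ⇒ Z = (1/2, 1/2)
3. V is the midpoint of NC ⇒ V = (1/2, 0)
4. F lies on line WZ with WF:FZ = 2:1 ⇒ F = (8/9, 1/3)
through N parallel to FS: direction (-8/9, 2/3); meets VS at X = (4/5, -3/5)
X = V + t·(S−V) with t = -3/5

t = -3/5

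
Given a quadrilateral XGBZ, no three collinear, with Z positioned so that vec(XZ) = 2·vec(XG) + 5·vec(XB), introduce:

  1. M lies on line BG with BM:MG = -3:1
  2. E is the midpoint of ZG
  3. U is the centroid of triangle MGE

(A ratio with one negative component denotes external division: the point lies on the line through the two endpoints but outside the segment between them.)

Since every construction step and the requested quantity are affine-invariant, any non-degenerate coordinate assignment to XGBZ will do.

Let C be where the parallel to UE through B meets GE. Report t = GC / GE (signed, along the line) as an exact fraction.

t = -4

Choose coordinates X = (0, 0), G = (1, 0), B = (0, 1), Z = (2, 5).
1. M lies on line BG with BM:MG = -3:1 ⇒ M = (3/2, -1/2)
2. E is the midpoint of ZG ⇒ E = (3/2, 5/2)
3. U is the centroid of triangle MGE ⇒ U = (4/3, 2/3)
through B parallel to UE: direction (1/6, 11/6); meets GE at C = (-1, -10)
C = G + t·(E−G) with t = -4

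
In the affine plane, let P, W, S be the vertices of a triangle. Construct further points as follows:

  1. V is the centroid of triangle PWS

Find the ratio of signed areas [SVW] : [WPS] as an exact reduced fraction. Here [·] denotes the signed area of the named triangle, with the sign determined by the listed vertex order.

Set P = (0, 0), W = (1, 0), S = (0, 1); any affine frame gives the same invariant.
1. V is the centroid of triangle PWS ⇒ V = (1/3, 1/3)
2·[SVW] = 1/3, 2·[WPS] = -1
[SVW]:[WPS] = 1/3:-1 = -1/3

[SVW]:[WPS] = -1/3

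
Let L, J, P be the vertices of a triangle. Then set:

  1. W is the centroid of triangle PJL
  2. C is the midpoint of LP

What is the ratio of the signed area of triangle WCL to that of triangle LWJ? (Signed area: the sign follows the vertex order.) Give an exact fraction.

[WCL]:[LWJ] = -1/2

Choose coordinates L = (0, 0), J = (1, 0), P = (0, 1).
1. W is the centroid of triangle PJL ⇒ W = (1/3, 1/3)
2. C is the midpoint of LP ⇒ C = (0, 1/2)
2·[WCL] = 1/6, 2·[LWJ] = -1/3
[WCL]:[LWJ] = 1/6:-1/3 = -1/2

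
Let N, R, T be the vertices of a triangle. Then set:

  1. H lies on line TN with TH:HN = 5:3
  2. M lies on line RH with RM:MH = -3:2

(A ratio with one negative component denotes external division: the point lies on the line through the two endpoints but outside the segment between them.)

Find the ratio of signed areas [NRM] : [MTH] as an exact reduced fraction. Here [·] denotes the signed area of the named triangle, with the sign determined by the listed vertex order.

[NRM]:[MTH] = -9/10

Choose coordinates N = (0, 0), R = (1, 0), T = (0, 1).
1. H lies on line TN with TH:HN = 5:3 ⇒ H = (0, 3/8)
2. M lies on line RH with RM:MH = -3:2 ⇒ M = (-2, 9/8)
2·[NRM] = 9/8, 2·[MTH] = -5/4
[NRM]:[MTH] = 9/8:-5/4 = -9/10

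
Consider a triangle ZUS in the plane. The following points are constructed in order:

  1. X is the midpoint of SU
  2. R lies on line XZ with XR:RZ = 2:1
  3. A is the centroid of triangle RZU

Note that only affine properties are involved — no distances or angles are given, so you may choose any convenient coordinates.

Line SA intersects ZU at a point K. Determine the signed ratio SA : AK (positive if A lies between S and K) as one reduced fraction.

SA:AK = 17

Assign Z = (0, 0), U = (1, 0), S = (0, 1) — the answer is frame-independent, so this choice is without loss of generality.
1. X is the midpoint of SU ⇒ X = (1/2, 1/2)
2. R lies on line XZ with XR:RZ = 2:1 ⇒ R = (1/6, 1/6)
3. A is the centroid of triangle RZU ⇒ A = (7/18, 1/18)
line SA meets ZU at K = (7/17, 0)
A = S + t·(K−S) with t = 17/18, so SA:AK = 17/18:1/18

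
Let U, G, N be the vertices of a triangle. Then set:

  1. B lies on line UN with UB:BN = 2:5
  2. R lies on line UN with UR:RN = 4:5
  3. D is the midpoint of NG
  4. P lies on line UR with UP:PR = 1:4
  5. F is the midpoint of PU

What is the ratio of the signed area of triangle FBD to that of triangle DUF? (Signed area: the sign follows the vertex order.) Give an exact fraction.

[FBD]:[DUF] = 38/7

Assign U = (0, 0), G = (1, 0), N = (0, 1) — the answer is frame-independent, so this choice is without loss of generality.
1. B lies on line UN with UB:BN = 2:5 ⇒ B = (0, 2/7)
2. R lies on line UN with UR:RN = 4:5 ⇒ R = (0, 4/9)
3. D is the midpoint of NG ⇒ D = (1/2, 1/2)
4. P lies on line UR with UP:PR = 1:4 ⇒ P = (0, 4/45)
5. F is the midpoint of PU ⇒ F = (0, 2/45)
2·[FBD] = -38/315, 2·[DUF] = -1/45
[FBD]:[DUF] = -38/315:-1/45 = 38/7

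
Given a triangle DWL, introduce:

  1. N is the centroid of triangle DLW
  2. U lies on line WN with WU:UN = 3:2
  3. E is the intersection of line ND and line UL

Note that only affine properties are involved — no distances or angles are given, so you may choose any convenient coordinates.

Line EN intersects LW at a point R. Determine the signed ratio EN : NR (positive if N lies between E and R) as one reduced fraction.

EN:NR = -4/7

Set D = (0, 0), W = (1, 0), L = (0, 1); any affine frame gives the same invariant.
1. N is the centroid of triangle DLW ⇒ N = (1/3, 1/3)
2. U lies on line WN with WU:UN = 3:2 ⇒ U = (3/5, 1/5)
3. E is the intersection of line ND and line UL ⇒ E = (3/7, 3/7)
line EN meets LW at R = (1/2, 1/2)
N = E + t·(R−E) with t = -4/3, so EN:NR = -4/3:7/3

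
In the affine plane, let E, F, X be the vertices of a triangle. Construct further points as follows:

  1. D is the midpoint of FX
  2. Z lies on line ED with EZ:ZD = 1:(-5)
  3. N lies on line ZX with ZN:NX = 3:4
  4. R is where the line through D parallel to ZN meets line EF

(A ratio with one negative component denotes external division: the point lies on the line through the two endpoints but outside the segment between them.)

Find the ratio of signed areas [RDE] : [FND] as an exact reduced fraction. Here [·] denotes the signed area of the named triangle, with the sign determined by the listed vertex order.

[RDE]:[FND] = -28/45

Choose coordinates E = (0, 0), F = (1, 0), X = (0, 1).
1. D is the midpoint of FX ⇒ D = (1/2, 1/2)
2. Z lies on line ED with EZ:ZD = 1:(-5) ⇒ Z = (-1/8, -1/8)
3. N lies on line ZX with ZN:NX = 3:4 ⇒ N = (-1/14, 5/14)
4. R is where the line through D parallel to ZN meets line EF ⇒ R = (4/9, 0)
2·[RDE] = 2/9, 2·[FND] = -5/14
[RDE]:[FND] = 2/9:-5/14 = -28/45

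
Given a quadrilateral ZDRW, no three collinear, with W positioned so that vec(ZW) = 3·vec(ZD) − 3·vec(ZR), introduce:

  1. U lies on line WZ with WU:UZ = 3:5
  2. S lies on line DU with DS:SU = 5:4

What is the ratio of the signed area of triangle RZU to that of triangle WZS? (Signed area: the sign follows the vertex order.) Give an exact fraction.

[RZU]:[WZS] = -45/32

Set Z = (0, 0), D = (1, 0), R = (0, 1), W = (3, -3); any affine frame gives the same invariant.
1. U lies on line WZ with WU:UZ = 3:5 ⇒ U = (15/8, -15/8)
2. S lies on line DU with DS:SU = 5:4 ⇒ S = (107/72, -25/24)
2·[RZU] = 15/8, 2·[WZS] = -4/3
[RZU]:[WZS] = 15/8:-4/3 = -45/32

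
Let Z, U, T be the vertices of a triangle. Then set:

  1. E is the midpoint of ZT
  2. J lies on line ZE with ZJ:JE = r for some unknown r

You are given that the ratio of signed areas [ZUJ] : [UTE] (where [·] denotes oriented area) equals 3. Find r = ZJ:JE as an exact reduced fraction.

r = -3/2

Assign Z = (0, 0), U = (1, 0), T = (0, 1) — the answer is frame-independent, so this choice is without loss of generality.
1. E is the midpoint of ZT ⇒ E = (0, 1/2)
2. With ZJ:JE = r, write λ = r/(r+1) so J = Z + λ·(E−Z); J is affine-linear in λ
Every point depending on J is an affine combination of J and λ-independent points, so each such coordinate is linear in λ; the λ² term in each signed area is a multiple of (E−Z)×(E−Z) = 0, so 2·[ZUJ] and 2·[UTE] are each linear in λ. Evaluating at λ=0 and λ=1:
  2·[ZUJ] = 1/2·λ,   2·[UTE] = 1/2
So [ZUJ]:[UTE] = (1/2·λ) / (1/2). Setting this equal to 3:
  1/2·λ = 3·(1/2)  ⇒  λ = 3
Then r = λ/(1−λ) = (3)/(-2) = -3/2. Check: with r = -3/2, J = (0, 3/2) and [ZUJ]:[UTE] = 3 as required.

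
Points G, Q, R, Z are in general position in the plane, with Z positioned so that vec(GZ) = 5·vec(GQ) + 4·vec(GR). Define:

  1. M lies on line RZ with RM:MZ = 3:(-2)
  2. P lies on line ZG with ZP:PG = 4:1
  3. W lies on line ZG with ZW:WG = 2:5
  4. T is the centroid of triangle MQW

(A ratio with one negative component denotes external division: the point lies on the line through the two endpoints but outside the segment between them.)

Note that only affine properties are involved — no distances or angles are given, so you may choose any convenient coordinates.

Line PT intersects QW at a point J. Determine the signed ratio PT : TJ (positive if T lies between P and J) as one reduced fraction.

PT:TJ = -179/125

Work in coordinates with G = (0, 0), Q = (1, 0), R = (0, 1), Z = (5, 4).
1. M lies on line RZ with RM:MZ = 3:(-2) ⇒ M = (15, 10)
2. P lies on line ZG with ZP:PG = 4:1 ⇒ P = (1, 4/5)
3. W lies on line ZG with ZW:WG = 2:5 ⇒ W = (25/7, 20/7)
4. T is the centroid of triangle MQW ⇒ T = (137/21, 30/7)
line PT meets QW at J = (3341/1253, 2320/1253)
T = P + t·(J−P) with t = 179/54, so PT:TJ = 179/54:-125/54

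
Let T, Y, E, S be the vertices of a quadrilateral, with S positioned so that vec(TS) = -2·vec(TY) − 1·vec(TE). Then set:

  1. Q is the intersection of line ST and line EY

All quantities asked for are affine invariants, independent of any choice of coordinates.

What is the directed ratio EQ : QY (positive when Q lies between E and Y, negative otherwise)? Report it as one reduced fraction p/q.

EQ:QY = 2

Assign T = (0, 0), Y = (1, 0), E = (0, 1), S = (-2, -1) — the answer is frame-independent, so this choice is without loss of generality.
1. Q is the intersection of line ST and line EY ⇒ Q = (2/3, 1/3)
Q = E + t·(Y−E) with t = 2/3, so EQ:QY = t:(1−t) = 2/3:1/3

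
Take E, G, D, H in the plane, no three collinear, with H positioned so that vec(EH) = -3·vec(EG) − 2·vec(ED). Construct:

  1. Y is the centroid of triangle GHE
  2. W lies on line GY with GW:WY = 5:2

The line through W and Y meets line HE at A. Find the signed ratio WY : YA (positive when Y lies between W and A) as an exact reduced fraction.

Assign E = (0, 0), G = (1, 0), D = (0, 1), H = (-3, -2) — the answer is frame-independent, so this choice is without loss of generality.
1. Y is the centroid of triangle GHE ⇒ Y = (-2/3, -2/3)
2. W lies on line GY with GW:WY = 5:2 ⇒ W = (-4/21, -10/21)
line WY meets HE at A = (-3/2, -1)
Y = W + t·(A−W) with t = 4/11, so WY:YA = 4/11:7/11

WY:YA = 4/7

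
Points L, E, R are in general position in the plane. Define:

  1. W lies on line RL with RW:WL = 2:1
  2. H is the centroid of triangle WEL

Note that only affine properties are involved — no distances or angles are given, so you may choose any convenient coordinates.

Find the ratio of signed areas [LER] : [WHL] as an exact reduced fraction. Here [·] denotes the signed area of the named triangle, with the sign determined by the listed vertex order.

Assign L = (0, 0), E = (1, 0), R = (0, 1) — the answer is frame-independent, so this choice is without loss of generality.
1. W lies on line RL with RW:WL = 2:1 ⇒ W = (0, 1/3)
2. H is the centroid of triangle WEL ⇒ H = (1/3, 1/9)
2·[LER] = 1, 2·[WHL] = -1/9
[LER]:[WHL] = 1:-1/9 = -9

[LER]:[WHL] = -9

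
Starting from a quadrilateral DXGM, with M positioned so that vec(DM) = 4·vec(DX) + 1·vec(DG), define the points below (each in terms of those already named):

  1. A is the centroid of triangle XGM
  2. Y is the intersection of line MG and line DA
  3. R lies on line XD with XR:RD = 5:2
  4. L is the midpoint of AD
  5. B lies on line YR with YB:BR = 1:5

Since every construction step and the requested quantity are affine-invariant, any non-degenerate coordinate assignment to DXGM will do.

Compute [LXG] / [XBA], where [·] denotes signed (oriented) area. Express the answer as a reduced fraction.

Work in coordinates with D = (0, 0), X = (1, 0), G = (0, 1), M = (4, 1).
1. A is the centroid of triangle XGM ⇒ A = (5/3, 2/3)
2. Y is the intersection of line MG and line DA ⇒ Y = (5/2, 1)
3. R lies on line XD with XR:RD = 5:2 ⇒ R = (2/7, 0)
4. L is the midpoint of AD ⇒ L = (5/6, 1/3)
5. B lies on line YR with YB:BR = 1:5 ⇒ B = (179/84, 5/6)
2·[LXG] = -1/6, 2·[XBA] = 25/126
[LXG]:[XBA] = -1/6:25/126 = -21/25

[LXG]:[XBA] = -21/25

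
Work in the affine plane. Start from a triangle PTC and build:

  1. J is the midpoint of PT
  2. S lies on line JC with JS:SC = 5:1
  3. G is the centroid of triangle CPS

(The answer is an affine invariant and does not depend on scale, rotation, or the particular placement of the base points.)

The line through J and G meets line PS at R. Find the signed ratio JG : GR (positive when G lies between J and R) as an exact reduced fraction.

Work in coordinates with P = (0, 0), T = (1, 0), C = (0, 1).
1. J is the midpoint of PT ⇒ J = (1/2, 0)
2. S lies on line JC with JS:SC = 5:1 ⇒ S = (1/12, 5/6)
3. G is the centroid of triangle CPS ⇒ G = (1/36, 11/18)
line JG meets PS at R = (11/192, 55/96)
G = J + t·(R−J) with t = 16/15, so JG:GR = 16/15:-1/15

JG:GR = -16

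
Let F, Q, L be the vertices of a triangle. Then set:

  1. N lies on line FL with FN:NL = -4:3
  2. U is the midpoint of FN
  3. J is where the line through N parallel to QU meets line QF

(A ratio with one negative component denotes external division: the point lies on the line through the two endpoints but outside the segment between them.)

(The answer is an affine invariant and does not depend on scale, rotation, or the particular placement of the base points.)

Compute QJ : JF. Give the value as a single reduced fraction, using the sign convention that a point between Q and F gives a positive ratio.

QJ:JF = -1/2

Work in coordinates with F = (0, 0), Q = (1, 0), L = (0, 1).
1. N lies on line FL with FN:NL = -4:3 ⇒ N = (0, 4)
2. U is the midpoint of FN ⇒ U = (0, 2)
3. J is where the line through N parallel to QU meets line QF ⇒ J = (2, 0)
J = Q + t·(F−Q) with t = -1, so QJ:JF = t:(1−t) = -1:2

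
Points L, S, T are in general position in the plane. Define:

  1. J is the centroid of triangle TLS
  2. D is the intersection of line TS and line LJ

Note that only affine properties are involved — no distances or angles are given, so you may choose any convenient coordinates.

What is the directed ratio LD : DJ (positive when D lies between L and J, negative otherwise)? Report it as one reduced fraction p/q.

LD:DJ = -3

Work in coordinates with L = (0, 0), S = (1, 0), T = (0, 1).
1. J is the centroid of triangle TLS ⇒ J = (1/3, 1/3)
2. D is the intersection of line TS and line LJ ⇒ D = (1/2, 1/2)
D = L + t·(J−L) with t = 3/2, so LD:DJ = t:(1−t) = 3/2:-1/2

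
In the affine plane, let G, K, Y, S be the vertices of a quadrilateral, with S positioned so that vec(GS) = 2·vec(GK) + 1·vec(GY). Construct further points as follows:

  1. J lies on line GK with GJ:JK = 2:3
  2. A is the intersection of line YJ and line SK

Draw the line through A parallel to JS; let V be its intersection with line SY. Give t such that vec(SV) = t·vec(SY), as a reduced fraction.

Work in coordinates with G = (0, 0), K = (1, 0), Y = (0, 1), S = (2, 1).
1. J lies on line GK with GJ:JK = 2:3 ⇒ J = (2/5, 0)
2. A is the intersection of line YJ and line SK ⇒ A = (4/7, -3/7)
through A parallel to JS: direction (8/5, 1); meets SY at V = (20/7, 1)
V = S + t·(Y−S) with t = -3/7

t = -3/7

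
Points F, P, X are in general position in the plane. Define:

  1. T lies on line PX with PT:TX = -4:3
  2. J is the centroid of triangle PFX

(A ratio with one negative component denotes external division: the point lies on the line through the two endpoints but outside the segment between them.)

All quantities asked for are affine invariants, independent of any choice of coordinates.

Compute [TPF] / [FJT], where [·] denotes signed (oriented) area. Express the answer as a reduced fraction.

[TPF]:[FJT] = -12/7

Assign F = (0, 0), P = (1, 0), X = (0, 1) — the answer is frame-independent, so this choice is without loss of generality.
1. T lies on line PX with PT:TX = -4:3 ⇒ T = (-3, 4)
2. J is the centroid of triangle PFX ⇒ J = (1/3, 1/3)
2·[TPF] = -4, 2·[FJT] = 7/3
[TPF]:[FJT] = -4:7/3 = -12/7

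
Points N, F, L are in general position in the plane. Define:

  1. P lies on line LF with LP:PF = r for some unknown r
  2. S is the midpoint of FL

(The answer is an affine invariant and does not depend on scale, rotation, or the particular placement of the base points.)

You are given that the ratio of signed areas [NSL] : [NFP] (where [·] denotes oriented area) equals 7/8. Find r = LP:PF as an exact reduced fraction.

r = 3/4

Assign N = (0, 0), F = (1, 0), L = (0, 1) — the answer is frame-independent, so this choice is without loss of generality.
1. With LP:PF = r, write λ = r/(r+1) so P = L + λ·(F−L); P is affine-linear in λ
2. S is the midpoint of FL ⇒ S = (1/2, 1/2)
Every point depending on P is an affine combination of P and λ-independent points, so each such coordinate is linear in λ; the λ² term in each signed area is a multiple of (F−L)×(F−L) = 0, so 2·[NSL] and 2·[NFP] are each linear in λ. Evaluating at λ=0 and λ=1:
  2·[NSL] = 1/2,   2·[NFP] = −λ + 1
So [NSL]:[NFP] = (1/2) / (−λ + 1). Setting this equal to 7/8:
  1/2 = 7/8·(−λ + 1)  ⇒  λ = 3/7
Then r = λ/(1−λ) = (3/7)/(4/7) = 3/4. Check: with r = 3/4, P = (3/7, 4/7) and [NSL]:[NFP] = 7/8 as required.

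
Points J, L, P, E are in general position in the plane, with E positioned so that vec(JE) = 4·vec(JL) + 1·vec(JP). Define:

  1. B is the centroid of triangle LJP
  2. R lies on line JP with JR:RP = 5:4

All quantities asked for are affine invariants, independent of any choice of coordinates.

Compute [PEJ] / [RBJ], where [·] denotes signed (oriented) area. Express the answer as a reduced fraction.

[PEJ]:[RBJ] = 108/5

Choose coordinates J = (0, 0), L = (1, 0), P = (0, 1), E = (4, 1).
1. B is the centroid of triangle LJP ⇒ B = (1/3, 1/3)
2. R lies on line JP with JR:RP = 5:4 ⇒ R = (0, 5/9)
2·[PEJ] = -4, 2·[RBJ] = -5/27
[PEJ]:[RBJ] = -4:-5/27 = 108/5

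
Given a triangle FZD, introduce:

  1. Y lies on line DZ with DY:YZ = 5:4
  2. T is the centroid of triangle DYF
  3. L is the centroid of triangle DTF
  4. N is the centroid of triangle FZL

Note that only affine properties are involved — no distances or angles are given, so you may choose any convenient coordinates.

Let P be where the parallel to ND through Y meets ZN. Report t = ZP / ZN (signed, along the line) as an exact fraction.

Choose coordinates F = (0, 0), Z = (1, 0), D = (0, 1).
1. Y lies on line DZ with DY:YZ = 5:4 ⇒ Y = (5/9, 4/9)
2. T is the centroid of triangle DYF ⇒ T = (5/27, 13/27)
3. L is the centroid of triangle DTF ⇒ L = (5/81, 40/81)
4. N is the centroid of triangle FZL ⇒ N = (86/243, 40/243)
through Y parallel to ND: direction (-86/243, 203/243); meets ZN at P = (1559/2187, 160/2187)
P = Z + t·(N−Z) with t = 4/9

t = 4/9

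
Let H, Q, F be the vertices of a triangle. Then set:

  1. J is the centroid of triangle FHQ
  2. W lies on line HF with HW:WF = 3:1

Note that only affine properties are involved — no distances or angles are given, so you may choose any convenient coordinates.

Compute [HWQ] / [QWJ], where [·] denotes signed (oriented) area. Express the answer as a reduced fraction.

Assign H = (0, 0), Q = (1, 0), F = (0, 1) — the answer is frame-independent, so this choice is without loss of generality.
1. J is the centroid of triangle FHQ ⇒ J = (1/3, 1/3)
2. W lies on line HF with HW:WF = 3:1 ⇒ W = (0, 3/4)
2·[HWQ] = -3/4, 2·[QWJ] = 1/6
[HWQ]:[QWJ] = -3/4:1/6 = -9/2

[HWQ]:[QWJ] = -9/2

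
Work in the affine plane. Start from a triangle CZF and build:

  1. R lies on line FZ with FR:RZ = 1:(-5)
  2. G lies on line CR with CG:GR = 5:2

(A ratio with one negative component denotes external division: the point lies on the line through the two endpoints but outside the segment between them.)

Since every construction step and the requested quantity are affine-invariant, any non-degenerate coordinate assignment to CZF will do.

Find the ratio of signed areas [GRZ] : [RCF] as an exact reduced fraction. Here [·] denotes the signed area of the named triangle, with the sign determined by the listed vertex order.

Assign C = (0, 0), Z = (1, 0), F = (0, 1) — the answer is frame-independent, so this choice is without loss of generality.
1. R lies on line FZ with FR:RZ = 1:(-5) ⇒ R = (-1/4, 5/4)
2. G lies on line CR with CG:GR = 5:2 ⇒ G = (-5/28, 25/28)
2·[GRZ] = -5/14, 2·[RCF] = 1/4
[GRZ]:[RCF] = -5/14:1/4 = -10/7

[GRZ]:[RCF] = -10/7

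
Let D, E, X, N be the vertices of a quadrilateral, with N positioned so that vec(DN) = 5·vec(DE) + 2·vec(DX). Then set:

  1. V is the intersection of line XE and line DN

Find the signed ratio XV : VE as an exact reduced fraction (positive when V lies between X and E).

Set D = (0, 0), E = (1, 0), X = (0, 1), N = (5, 2); any affine frame gives the same invariant.
1. V is the intersection of line XE and line DN ⇒ V = (5/7, 2/7)
V = X + t·(E−X) with t = 5/7, so XV:VE = t:(1−t) = 5/7:2/7

XV:VE = 5/2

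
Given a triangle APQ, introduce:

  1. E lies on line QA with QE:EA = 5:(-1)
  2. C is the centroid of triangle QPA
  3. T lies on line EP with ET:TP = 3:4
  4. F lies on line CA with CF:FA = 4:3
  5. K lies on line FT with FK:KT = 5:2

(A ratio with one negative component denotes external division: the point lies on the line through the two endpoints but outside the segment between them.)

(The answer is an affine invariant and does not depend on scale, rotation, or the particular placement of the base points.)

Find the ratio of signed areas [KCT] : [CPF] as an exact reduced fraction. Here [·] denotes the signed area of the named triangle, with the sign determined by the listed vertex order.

Set A = (0, 0), P = (1, 0), Q = (0, 1); any affine frame gives the same invariant.
1. E lies on line QA with QE:EA = 5:(-1) ⇒ E = (0, -1/4)
2. C is the centroid of triangle QPA ⇒ C = (1/3, 1/3)
3. T lies on line EP with ET:TP = 3:4 ⇒ T = (3/7, -1/7)
4. F lies on line CA with CF:FA = 4:3 ⇒ F = (1/7, 1/7)
5. K lies on line FT with FK:KT = 5:2 ⇒ K = (17/49, -3/49)
2·[KCT] = -32/1029, 2·[CPF] = -4/21
[KCT]:[CPF] = -32/1029:-4/21 = 8/49

[KCT]:[CPF] = 8/49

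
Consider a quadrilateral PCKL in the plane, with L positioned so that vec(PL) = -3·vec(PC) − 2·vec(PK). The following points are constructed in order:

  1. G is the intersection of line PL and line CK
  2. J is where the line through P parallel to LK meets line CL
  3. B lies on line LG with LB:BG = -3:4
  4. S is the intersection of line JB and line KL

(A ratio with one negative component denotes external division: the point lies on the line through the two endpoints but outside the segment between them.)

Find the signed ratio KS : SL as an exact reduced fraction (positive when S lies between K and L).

Set P = (0, 0), C = (1, 0), K = (0, 1), L = (-3, -2); any affine frame gives the same invariant.
1. G is the intersection of line PL and line CK ⇒ G = (3/5, 2/5)
2. J is where the line through P parallel to LK meets line CL ⇒ J = (-1, -1)
3. B lies on line LG with LB:BG = -3:4 ⇒ B = (-69/5, -46/5)
4. S is the intersection of line JB and line KL ⇒ S = (-87/23, -64/23)
S = K + t·(L−K) with t = 29/23, so KS:SL = t:(1−t) = 29/23:-6/23

KS:SL = -29/6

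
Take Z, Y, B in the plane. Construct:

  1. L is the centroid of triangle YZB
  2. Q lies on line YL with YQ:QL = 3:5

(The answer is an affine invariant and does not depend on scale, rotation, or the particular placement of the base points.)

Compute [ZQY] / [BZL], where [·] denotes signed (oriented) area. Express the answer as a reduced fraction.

Choose coordinates Z = (0, 0), Y = (1, 0), B = (0, 1).
1. L is the centroid of triangle YZB ⇒ L = (1/3, 1/3)
2. Q lies on line YL with YQ:QL = 3:5 ⇒ Q = (3/4, 1/8)
2·[ZQY] = -1/8, 2·[BZL] = 1/3
[ZQY]:[BZL] = -1/8:1/3 = -3/8

[ZQY]:[BZL] = -3/8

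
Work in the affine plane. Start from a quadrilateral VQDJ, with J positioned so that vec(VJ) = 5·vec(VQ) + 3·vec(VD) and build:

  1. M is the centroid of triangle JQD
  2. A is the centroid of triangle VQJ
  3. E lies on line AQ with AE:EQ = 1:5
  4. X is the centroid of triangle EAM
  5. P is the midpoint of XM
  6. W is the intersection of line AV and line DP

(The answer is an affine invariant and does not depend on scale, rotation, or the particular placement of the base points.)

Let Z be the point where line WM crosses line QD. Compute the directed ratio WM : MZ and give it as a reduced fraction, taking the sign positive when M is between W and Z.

Work in coordinates with V = (0, 0), Q = (1, 0), D = (0, 1), J = (5, 3).
1. M is the centroid of triangle JQD ⇒ M = (2, 4/3)
2. A is the centroid of triangle VQJ ⇒ A = (2, 1)
3. E lies on line AQ with AE:EQ = 1:5 ⇒ E = (11/6, 5/6)
4. X is the centroid of triangle EAM ⇒ X = (35/18, 19/18)
5. P is the midpoint of XM ⇒ P = (71/36, 43/36)
6. W is the intersection of line AV and line DP ⇒ W = (142/57, 71/57)
line WM meets QD at Z = (-58/69, 127/69)
M = W + t·(Z−W) with t = 23/156, so WM:MZ = 23/156:133/156

WM:MZ = 23/133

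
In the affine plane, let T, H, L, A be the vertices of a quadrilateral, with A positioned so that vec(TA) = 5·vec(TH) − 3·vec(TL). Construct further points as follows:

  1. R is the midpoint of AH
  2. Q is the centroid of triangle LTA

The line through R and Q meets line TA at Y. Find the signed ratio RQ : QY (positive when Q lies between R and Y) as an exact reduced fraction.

RQ:QY = -1/10

Choose coordinates T = (0, 0), H = (1, 0), L = (0, 1), A = (5, -3).
1. R is the midpoint of AH ⇒ R = (3, -3/2)
2. Q is the centroid of triangle LTA ⇒ Q = (5/3, -2/3)
line RQ meets TA at Y = (15, -9)
Q = R + t·(Y−R) with t = -1/9, so RQ:QY = -1/9:10/9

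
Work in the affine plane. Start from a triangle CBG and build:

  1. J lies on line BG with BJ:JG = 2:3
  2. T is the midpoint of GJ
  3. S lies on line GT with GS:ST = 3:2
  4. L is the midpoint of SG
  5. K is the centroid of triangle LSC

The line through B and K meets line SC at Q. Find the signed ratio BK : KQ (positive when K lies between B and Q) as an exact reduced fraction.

BK:KQ = -85/3

Work in coordinates with C = (0, 0), B = (1, 0), G = (0, 1).
1. J lies on line BG with BJ:JG = 2:3 ⇒ J = (3/5, 2/5)
2. T is the midpoint of GJ ⇒ T = (3/10, 7/10)
3. S lies on line GT with GS:ST = 3:2 ⇒ S = (9/50, 41/50)
4. L is the midpoint of SG ⇒ L = (9/100, 91/100)
5. K is the centroid of triangle LSC ⇒ K = (9/100, 173/300)
line BK meets SC at Q = (519/4250, 7093/12750)
K = B + t·(Q−B) with t = 85/82, so BK:KQ = 85/82:-3/82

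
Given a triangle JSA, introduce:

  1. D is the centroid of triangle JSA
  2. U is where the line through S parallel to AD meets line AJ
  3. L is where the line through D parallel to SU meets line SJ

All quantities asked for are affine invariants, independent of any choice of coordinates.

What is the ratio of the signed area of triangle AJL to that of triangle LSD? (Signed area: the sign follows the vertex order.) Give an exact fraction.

[AJL]:[LSD] = 3

Assign J = (0, 0), S = (1, 0), A = (0, 1) — the answer is frame-independent, so this choice is without loss of generality.
1. D is the centroid of triangle JSA ⇒ D = (1/3, 1/3)
2. U is where the line through S parallel to AD meets line AJ ⇒ U = (0, 2)
3. L is where the line through D parallel to SU meets line SJ ⇒ L = (1/2, 0)
2·[AJL] = 1/2, 2·[LSD] = 1/6
[AJL]:[LSD] = 1/2:1/6 = 3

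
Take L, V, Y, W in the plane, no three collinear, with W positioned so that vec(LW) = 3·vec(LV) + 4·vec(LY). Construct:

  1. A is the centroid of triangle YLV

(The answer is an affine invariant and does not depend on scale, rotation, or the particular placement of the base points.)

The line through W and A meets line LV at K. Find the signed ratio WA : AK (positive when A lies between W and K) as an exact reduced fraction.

WA:AK = 11

Assign L = (0, 0), V = (1, 0), Y = (0, 1), W = (3, 4) — the answer is frame-independent, so this choice is without loss of generality.
1. A is the centroid of triangle YLV ⇒ A = (1/3, 1/3)
line WA meets LV at K = (1/11, 0)
A = W + t·(K−W) with t = 11/12, so WA:AK = 11/12:1/12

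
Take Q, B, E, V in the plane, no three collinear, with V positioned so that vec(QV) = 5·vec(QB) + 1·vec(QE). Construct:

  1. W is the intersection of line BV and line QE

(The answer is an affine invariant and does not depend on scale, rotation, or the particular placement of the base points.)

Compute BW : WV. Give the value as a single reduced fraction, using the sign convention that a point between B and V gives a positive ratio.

BW:WV = -1/5

Set Q = (0, 0), B = (1, 0), E = (0, 1), V = (5, 1); any affine frame gives the same invariant.
1. W is the intersection of line BV and line QE ⇒ W = (0, -1/4)
W = B + t·(V−B) with t = -1/4, so BW:WV = t:(1−t) = -1/4:5/4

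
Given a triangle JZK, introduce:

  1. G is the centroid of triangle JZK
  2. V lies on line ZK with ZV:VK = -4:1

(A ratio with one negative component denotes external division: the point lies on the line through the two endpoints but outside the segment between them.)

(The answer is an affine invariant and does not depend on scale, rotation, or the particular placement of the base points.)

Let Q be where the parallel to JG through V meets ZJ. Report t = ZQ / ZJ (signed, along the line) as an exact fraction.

Work in coordinates with J = (0, 0), Z = (1, 0), K = (0, 1).
1. G is the centroid of triangle JZK ⇒ G = (1/3, 1/3)
2. V lies on line ZK with ZV:VK = -4:1 ⇒ V = (-1/3, 4/3)
through V parallel to JG: direction (1/3, 1/3); meets ZJ at Q = (-5/3, 0)
Q = Z + t·(J−Z) with t = 8/3

t = 8/3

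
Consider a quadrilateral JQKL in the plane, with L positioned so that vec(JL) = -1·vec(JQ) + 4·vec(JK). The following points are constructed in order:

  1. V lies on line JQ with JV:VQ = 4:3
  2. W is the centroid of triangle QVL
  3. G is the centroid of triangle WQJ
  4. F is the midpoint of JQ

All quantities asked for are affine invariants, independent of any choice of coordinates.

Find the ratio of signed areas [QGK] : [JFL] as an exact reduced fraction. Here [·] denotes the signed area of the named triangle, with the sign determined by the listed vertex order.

Set J = (0, 0), Q = (1, 0), K = (0, 1), L = (-1, 4); any affine frame gives the same invariant.
1. V lies on line JQ with JV:VQ = 4:3 ⇒ V = (4/7, 0)
2. W is the centroid of triangle QVL ⇒ W = (4/21, 4/3)
3. G is the centroid of triangle WQJ ⇒ G = (25/63, 4/9)
4. F is the midpoint of JQ ⇒ F = (1/2, 0)
2·[QGK] = -10/63, 2·[JFL] = 2
[QGK]:[JFL] = -10/63:2 = -5/63

[QGK]:[JFL] = -5/63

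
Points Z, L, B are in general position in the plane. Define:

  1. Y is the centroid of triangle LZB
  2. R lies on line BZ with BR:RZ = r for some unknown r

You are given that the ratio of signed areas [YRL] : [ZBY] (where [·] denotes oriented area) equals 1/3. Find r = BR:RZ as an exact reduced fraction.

Work in coordinates with Z = (0, 0), L = (1, 0), B = (0, 1).
1. Y is the centroid of triangle LZB ⇒ Y = (1/3, 1/3)
2. With BR:RZ = r, write λ = r/(r+1) so R = B + λ·(Z−B); R is affine-linear in λ
Every point depending on R is an affine combination of R and λ-independent points, so each such coordinate is linear in λ; the λ² term in each signed area is a multiple of (Z−B)×(Z−B) = 0, so 2·[YRL] and 2·[ZBY] are each linear in λ. Evaluating at λ=0 and λ=1:
  2·[YRL] = 2/3·λ − 1/3,   2·[ZBY] = -1/3
So [YRL]:[ZBY] = (2/3·λ − 1/3) / (-1/3). Setting this equal to 1/3:
  2/3·λ − 1/3 = 1/3·(-1/3)  ⇒  λ = 1/3
Then r = λ/(1−λ) = (1/3)/(2/3) = 1/2. Check: with r = 1/2, R = (0, 2/3) and [YRL]:[ZBY] = 1/3 as required.

r = 1/2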